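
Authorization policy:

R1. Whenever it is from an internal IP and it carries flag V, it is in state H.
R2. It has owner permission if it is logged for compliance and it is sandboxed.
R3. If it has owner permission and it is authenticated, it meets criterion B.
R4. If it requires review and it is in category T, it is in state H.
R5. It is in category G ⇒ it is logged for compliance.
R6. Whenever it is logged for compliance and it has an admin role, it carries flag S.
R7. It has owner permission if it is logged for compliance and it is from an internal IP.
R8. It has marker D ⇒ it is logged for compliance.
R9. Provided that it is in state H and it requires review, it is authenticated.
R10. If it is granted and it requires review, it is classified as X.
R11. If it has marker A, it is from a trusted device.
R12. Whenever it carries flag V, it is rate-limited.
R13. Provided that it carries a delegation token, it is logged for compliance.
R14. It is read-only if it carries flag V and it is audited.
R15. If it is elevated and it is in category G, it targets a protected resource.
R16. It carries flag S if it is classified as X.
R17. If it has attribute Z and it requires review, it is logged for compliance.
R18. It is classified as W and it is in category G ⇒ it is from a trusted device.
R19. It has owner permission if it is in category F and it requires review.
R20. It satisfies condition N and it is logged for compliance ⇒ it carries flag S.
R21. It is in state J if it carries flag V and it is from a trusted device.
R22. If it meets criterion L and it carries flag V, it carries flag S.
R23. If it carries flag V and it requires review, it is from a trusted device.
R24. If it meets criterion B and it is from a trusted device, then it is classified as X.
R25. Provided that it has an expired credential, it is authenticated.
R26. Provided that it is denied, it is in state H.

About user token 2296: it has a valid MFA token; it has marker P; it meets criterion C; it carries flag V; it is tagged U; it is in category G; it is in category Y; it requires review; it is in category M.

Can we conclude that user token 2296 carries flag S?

No

Forward chaining from the given facts derives: is logged for compliance, is rate-limited, is from a trusted device, is in state J.
Rules concluding "it carries flag S": R6 needs "it has an admin role"; R16 needs "it is classified as X"; R20 needs "it satisfies condition N"; R22 needs "it meets criterion L" — none of these are established.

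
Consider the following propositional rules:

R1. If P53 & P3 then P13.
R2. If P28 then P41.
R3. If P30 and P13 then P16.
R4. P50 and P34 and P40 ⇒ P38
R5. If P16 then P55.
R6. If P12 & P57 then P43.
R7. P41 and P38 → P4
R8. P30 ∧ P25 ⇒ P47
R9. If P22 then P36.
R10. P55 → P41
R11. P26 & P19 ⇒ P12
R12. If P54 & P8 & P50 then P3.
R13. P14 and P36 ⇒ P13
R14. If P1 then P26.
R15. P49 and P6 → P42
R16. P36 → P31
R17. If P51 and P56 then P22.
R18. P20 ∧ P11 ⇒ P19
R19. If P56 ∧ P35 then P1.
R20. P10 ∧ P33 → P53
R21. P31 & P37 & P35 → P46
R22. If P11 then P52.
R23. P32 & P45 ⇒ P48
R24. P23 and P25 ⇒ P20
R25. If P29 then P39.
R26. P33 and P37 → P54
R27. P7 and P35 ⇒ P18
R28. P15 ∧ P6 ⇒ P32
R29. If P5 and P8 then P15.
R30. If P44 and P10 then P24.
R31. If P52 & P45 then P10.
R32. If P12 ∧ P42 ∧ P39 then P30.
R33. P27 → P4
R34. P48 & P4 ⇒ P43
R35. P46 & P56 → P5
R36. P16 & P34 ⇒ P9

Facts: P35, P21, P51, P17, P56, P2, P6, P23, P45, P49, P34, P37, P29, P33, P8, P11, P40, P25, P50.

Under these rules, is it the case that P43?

P38  (by R4: P50, P34, P40)
P42  (by R15: P49, P6)
P22  (by R17: P51, P56)
P1  (by R19: P56, P35)
P52  (by R22: P11)
P20  (by R24: P23, P25)
P39  (by R25: P29)
P54  (by R26: P33, P37)
P10  (by R31: P52, P45)
P36  (by R9: P22)
P3  (by R12: P54, P8, P50)
P26  (by R14: P1)
P31  (by R16: P36)
P19  (by R18: P20, P11)
P53  (by R20: P10, P33)
P46  (by R21: P31, P37, P35)
P5  (by R35: P46, P56)
P13  (by R1: P53, P3)
P12  (by R11: P26, P19)
P15  (by R29: P5, P8)
P30  (by R32: P12, P42, P39)
P16  (by R3: P30, P13)
P55  (by R5: P16)
P41  (by R10: P55)
P32  (by R28: P15, P6)
P4  (by R7: P41, P38)
P48  (by R23: P32, P45)
P43  (by R34: P48, P4)

Yes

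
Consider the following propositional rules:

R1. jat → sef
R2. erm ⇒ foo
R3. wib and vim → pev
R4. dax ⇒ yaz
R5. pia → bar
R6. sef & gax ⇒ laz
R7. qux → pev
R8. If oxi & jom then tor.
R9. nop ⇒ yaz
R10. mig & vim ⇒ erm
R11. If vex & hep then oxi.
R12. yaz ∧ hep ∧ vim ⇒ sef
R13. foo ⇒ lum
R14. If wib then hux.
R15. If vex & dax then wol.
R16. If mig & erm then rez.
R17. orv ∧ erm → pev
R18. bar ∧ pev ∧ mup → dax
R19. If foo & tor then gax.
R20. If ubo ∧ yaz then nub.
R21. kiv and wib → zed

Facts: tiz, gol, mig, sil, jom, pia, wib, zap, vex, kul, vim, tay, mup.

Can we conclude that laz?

No

Forward chaining from the given facts derives: pev, bar, erm, hux, rez, dax, foo, yaz, lum, wol.
The only rule concluding laz is R6, which needs sef; that is never established.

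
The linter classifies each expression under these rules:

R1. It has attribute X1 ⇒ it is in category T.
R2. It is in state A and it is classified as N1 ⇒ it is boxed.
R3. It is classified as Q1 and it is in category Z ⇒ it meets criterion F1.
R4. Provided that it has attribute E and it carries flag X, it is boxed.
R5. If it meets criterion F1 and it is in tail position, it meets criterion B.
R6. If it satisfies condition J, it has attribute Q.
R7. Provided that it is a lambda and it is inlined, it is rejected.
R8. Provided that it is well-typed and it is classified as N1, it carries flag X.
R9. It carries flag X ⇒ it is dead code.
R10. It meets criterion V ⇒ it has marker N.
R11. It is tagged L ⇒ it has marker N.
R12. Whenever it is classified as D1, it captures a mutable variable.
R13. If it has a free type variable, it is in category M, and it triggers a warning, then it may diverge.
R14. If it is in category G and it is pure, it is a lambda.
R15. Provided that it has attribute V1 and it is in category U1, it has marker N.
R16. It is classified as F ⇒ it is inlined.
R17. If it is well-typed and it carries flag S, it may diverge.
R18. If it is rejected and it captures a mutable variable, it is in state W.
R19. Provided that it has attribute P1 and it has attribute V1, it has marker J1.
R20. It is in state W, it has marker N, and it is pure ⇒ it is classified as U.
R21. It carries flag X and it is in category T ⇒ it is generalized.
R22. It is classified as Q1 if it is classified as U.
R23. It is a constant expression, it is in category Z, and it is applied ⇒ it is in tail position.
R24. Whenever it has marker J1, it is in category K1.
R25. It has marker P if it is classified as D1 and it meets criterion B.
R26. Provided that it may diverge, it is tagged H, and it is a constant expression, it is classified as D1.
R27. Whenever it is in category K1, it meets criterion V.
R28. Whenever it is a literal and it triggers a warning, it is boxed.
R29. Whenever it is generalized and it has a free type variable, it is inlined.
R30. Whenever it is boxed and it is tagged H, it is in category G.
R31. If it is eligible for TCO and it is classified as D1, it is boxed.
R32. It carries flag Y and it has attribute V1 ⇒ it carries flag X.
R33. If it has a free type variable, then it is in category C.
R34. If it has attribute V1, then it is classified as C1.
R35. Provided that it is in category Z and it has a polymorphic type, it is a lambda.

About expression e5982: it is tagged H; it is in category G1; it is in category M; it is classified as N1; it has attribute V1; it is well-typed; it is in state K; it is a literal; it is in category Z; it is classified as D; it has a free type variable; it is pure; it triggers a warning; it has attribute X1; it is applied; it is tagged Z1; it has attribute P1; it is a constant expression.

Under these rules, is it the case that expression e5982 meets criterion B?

By R1 (it has attribute X1): it is in category T.
By R8 (it is well-typed, it is classified as N1): it carries flag X.
By R13 (it has a free type variable, it is in category M, it triggers a warning): it may diverge.
By R19 (it has attribute P1, it has attribute V1): it has marker J1.
By R21 (it carries flag X, it is in category T): it is generalized.
By R23 (it is a constant expression, it is in category Z, it is applied): it is in tail position.
By R24 (it has marker J1): it is in category K1.
By R26 (it may diverge, it is tagged H, it is a constant expression): it is classified as D1.
By R27 (it is in category K1): it meets criterion V.
By R28 (it is a literal, it triggers a warning): it is boxed.
By R29 (it is generalized, it has a free type variable): it is inlined.
By R30 (it is boxed, it is tagged H): it is in category G.
By R10 (it meets criterion V): it has marker N.
By R12 (it is classified as D1): it captures a mutable variable.
By R14 (it is in category G, it is pure): it is a lambda.
By R7 (it is a lambda, it is inlined): it is rejected.
By R18 (it is rejected, it captures a mutable variable): it is in state W.
By R20 (it is in state W, it has marker N, it is pure): it is classified as U.
By R22 (it is classified as U): it is classified as Q1.
By R3 (it is classified as Q1, it is in category Z): it meets criterion F1.
By R5 (it meets criterion F1, it is in tail position): it meets criterion B.

Yes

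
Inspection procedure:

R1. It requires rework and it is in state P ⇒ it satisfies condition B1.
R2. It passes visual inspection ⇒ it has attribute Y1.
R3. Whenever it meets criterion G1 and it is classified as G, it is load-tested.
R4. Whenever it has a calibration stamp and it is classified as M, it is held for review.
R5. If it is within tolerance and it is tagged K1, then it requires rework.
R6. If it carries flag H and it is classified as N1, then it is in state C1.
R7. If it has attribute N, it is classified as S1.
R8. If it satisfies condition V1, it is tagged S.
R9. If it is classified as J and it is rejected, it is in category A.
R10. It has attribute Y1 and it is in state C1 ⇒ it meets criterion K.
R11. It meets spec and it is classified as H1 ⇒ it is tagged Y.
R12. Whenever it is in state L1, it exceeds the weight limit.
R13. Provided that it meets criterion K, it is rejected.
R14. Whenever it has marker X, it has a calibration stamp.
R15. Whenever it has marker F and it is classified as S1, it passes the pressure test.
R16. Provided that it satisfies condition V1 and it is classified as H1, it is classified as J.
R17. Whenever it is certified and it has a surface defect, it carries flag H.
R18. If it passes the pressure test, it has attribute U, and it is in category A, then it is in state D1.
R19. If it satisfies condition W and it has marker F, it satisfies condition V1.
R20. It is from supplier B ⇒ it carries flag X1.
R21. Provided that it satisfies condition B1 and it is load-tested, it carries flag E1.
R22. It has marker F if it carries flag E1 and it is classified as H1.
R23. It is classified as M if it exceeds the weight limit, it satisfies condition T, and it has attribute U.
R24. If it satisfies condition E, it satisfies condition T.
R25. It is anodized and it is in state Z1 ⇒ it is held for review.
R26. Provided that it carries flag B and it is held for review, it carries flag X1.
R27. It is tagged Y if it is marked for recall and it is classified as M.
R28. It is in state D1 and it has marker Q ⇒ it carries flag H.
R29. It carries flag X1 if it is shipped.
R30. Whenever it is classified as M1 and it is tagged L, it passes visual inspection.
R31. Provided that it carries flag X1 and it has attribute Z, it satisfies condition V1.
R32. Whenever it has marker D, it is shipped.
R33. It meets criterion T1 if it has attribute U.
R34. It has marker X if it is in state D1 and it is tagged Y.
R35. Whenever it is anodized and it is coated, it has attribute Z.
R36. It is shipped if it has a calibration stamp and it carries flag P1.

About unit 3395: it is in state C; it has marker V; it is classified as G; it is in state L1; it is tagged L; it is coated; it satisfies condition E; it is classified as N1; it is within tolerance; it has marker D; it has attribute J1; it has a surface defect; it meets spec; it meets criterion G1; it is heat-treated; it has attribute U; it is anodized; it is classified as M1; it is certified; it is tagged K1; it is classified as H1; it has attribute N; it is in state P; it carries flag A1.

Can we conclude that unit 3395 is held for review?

By R3 (it meets criterion G1, it is classified as G): it is load-tested.
By R5 (it is within tolerance, it is tagged K1): it requires rework.
By R7 (it has attribute N): it is classified as S1.
By R11 (it meets spec, it is classified as H1): it is tagged Y.
By R12 (it is in state L1): it exceeds the weight limit.
By R17 (it is certified, it has a surface defect): it carries flag H.
By R24 (it satisfies condition E): it satisfies condition T.
By R30 (it is classified as M1, it is tagged L): it passes visual inspection.
By R32 (it has marker D): it is shipped.
By R35 (it is anodized, it is coated): it has attribute Z.
By R1 (it requires rework, it is in state P): it satisfies condition B1.
By R2 (it passes visual inspection): it has attribute Y1.
By R6 (it carries flag H, it is classified as N1): it is in state C1.
By R10 (it has attribute Y1, it is in state C1): it meets criterion K.
By R13 (it meets criterion K): it is rejected.
By R21 (it satisfies condition B1, it is load-tested): it carries flag E1.
By R22 (it carries flag E1, it is classified as H1): it has marker F.
By R23 (it exceeds the weight limit, it satisfies condition T, it has attribute U): it is classified as M.
By R29 (it is shipped): it carries flag X1.
By R31 (it carries flag X1, it has attribute Z): it satisfies condition V1.
By R15 (it has marker F, it is classified as S1): it passes the pressure test.
By R16 (it satisfies condition V1, it is classified as H1): it is classified as J.
By R9 (it is classified as J, it is rejected): it is in category A.
By R18 (it passes the pressure test, it has attribute U, it is in category A): it is in state D1.
By R34 (it is in state D1, it is tagged Y): it has marker X.
By R14 (it has marker X): it has a calibration stamp.
By R4 (it has a calibration stamp, it is classified as M): it is held for review.

Yes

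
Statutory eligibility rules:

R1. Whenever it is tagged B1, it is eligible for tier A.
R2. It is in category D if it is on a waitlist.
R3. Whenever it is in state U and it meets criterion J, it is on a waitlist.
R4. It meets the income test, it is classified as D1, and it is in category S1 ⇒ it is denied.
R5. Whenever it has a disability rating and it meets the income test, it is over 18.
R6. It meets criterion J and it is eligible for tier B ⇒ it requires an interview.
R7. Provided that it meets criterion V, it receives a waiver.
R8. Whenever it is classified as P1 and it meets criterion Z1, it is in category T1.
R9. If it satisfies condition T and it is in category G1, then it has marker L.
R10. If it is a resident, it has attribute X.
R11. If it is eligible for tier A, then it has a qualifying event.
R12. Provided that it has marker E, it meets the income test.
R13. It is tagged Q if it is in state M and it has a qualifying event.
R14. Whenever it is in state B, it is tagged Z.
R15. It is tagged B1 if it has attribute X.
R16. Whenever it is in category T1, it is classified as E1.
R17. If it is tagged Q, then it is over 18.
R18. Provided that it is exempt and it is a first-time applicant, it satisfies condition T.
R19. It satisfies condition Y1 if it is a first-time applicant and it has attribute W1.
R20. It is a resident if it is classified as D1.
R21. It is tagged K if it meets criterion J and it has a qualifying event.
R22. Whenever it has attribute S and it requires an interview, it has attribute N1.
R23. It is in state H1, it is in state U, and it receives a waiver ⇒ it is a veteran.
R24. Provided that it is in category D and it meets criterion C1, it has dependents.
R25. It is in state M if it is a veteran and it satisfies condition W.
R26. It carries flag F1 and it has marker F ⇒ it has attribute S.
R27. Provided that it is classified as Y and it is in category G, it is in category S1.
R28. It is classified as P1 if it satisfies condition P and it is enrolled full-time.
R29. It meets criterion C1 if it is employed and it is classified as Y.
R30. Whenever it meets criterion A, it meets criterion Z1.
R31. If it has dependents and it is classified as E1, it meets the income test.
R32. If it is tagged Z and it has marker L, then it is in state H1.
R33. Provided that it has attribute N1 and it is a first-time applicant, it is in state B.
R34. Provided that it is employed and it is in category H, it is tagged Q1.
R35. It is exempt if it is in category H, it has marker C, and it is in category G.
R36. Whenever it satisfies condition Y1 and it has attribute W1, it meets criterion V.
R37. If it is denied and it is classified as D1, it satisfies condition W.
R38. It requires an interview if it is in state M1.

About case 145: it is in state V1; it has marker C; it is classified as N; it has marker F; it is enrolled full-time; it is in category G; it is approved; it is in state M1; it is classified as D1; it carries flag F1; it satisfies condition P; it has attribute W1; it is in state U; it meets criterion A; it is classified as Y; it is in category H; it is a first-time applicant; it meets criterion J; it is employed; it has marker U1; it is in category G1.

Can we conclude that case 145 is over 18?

Yes

By R3 (it is in state U, it meets criterion J): it is on a waitlist.
By R19 (it is a first-time applicant, it has attribute W1): it satisfies condition Y1.
By R20 (it is classified as D1): it is a resident.
By R26 (it carries flag F1, it has marker F): it has attribute S.
By R27 (it is classified as Y, it is in category G): it is in category S1.
By R28 (it satisfies condition P, it is enrolled full-time): it is classified as P1.
By R29 (it is employed, it is classified as Y): it meets criterion C1.
By R30 (it meets criterion A): it meets criterion Z1.
By R35 (it is in category H, it has marker C, it is in category G): it is exempt.
By R36 (it satisfies condition Y1, it has attribute W1): it meets criterion V.
By R38 (it is in state M1): it requires an interview.
By R2 (it is on a waitlist): it is in category D.
By R7 (it meets criterion V): it receives a waiver.
By R8 (it is classified as P1, it meets criterion Z1): it is in category T1.
By R10 (it is a resident): it has attribute X.
By R15 (it has attribute X): it is tagged B1.
By R16 (it is in category T1): it is classified as E1.
By R18 (it is exempt, it is a first-time applicant): it satisfies condition T.
By R22 (it has attribute S, it requires an interview): it has attribute N1.
By R24 (it is in category D, it meets criterion C1): it has dependents.
By R31 (it has dependents, it is classified as E1): it meets the income test.
By R33 (it has attribute N1, it is a first-time applicant): it is in state B.
By R1 (it is tagged B1): it is eligible for tier A.
By R4 (it meets the income test, it is classified as D1, it is in category S1): it is denied.
By R9 (it satisfies condition T, it is in category G1): it has marker L.
By R11 (it is eligible for tier A): it has a qualifying event.
By R14 (it is in state B): it is tagged Z.
By R32 (it is tagged Z, it has marker L): it is in state H1.
By R37 (it is denied, it is classified as D1): it satisfies condition W.
By R23 (it is in state H1, it is in state U, it receives a waiver): it is a veteran.
By R25 (it is a veteran, it satisfies condition W): it is in state M.
By R13 (it is in state M, it has a qualifying event): it is tagged Q.
By R17 (it is tagged Q): it is over 18.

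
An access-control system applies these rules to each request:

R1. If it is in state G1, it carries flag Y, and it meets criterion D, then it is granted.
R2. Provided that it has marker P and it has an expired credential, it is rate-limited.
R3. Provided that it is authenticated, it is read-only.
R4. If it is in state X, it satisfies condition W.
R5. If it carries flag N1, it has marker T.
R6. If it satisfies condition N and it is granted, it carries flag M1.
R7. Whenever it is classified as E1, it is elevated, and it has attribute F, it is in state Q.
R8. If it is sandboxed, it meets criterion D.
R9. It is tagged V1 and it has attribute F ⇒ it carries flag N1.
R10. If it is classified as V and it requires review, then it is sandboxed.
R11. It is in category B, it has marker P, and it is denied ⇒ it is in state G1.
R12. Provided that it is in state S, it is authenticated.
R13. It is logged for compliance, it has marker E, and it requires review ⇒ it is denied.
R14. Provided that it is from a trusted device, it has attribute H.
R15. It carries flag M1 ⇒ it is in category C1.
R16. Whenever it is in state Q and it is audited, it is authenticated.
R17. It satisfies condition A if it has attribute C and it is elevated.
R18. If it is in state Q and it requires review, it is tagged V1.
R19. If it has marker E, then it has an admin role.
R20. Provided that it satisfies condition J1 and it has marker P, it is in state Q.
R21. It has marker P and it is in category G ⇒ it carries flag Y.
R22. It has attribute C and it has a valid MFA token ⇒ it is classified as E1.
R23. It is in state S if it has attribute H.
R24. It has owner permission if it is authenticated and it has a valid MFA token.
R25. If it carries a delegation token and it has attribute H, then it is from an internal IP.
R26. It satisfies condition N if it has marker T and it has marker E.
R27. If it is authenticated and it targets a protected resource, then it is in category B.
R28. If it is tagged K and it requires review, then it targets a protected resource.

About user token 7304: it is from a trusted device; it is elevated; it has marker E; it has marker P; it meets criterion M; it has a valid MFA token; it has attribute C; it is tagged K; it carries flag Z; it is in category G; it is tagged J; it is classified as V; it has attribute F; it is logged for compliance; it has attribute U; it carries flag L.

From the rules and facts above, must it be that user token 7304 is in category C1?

Forward chaining from the given facts derives: has attribute H, satisfies condition A, has an admin role, carries flag Y, is classified as E1, is in state S, is in state Q, is authenticated, has owner permission, is read-only.
The only rule concluding "it is in category C1" is R15, which needs "it carries flag M1"; that is never established.

No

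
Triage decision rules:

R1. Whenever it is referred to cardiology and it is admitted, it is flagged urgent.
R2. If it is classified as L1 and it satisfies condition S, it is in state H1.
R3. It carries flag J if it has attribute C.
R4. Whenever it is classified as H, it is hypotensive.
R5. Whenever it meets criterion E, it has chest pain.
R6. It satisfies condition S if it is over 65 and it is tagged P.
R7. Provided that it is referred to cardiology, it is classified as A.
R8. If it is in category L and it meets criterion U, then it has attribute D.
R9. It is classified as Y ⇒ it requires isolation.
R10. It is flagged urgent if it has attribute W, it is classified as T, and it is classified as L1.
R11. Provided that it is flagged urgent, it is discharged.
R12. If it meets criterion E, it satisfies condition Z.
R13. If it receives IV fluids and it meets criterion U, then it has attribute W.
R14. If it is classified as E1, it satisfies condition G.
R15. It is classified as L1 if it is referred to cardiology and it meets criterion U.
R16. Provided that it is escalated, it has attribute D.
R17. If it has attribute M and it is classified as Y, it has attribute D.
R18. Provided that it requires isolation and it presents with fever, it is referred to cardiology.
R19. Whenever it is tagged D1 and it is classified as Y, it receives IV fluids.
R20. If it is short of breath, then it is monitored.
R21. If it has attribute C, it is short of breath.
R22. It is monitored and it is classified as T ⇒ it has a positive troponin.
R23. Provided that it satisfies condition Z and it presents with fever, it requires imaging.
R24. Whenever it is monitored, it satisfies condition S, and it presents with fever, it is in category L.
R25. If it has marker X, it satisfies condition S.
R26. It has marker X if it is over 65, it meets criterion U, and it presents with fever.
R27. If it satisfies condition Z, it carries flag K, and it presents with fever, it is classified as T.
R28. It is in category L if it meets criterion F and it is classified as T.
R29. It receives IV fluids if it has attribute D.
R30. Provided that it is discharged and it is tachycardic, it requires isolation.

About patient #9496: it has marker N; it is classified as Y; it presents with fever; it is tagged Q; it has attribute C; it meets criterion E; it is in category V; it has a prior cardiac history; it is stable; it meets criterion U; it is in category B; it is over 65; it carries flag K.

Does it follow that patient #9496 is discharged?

By R9 (it is classified as Y): it requires isolation.
By R12 (it meets criterion E): it satisfies condition Z.
By R18 (it requires isolation, it presents with fever): it is referred to cardiology.
By R21 (it has attribute C): it is short of breath.
By R26 (it is over 65, it meets criterion U, it presents with fever): it has marker X.
By R27 (it satisfies condition Z, it carries flag K, it presents with fever): it is classified as T.
By R15 (it is referred to cardiology, it meets criterion U): it is classified as L1.
By R20 (it is short of breath): it is monitored.
By R25 (it has marker X): it satisfies condition S.
By R24 (it is monitored, it satisfies condition S, it presents with fever): it is in category L.
By R8 (it is in category L, it meets criterion U): it has attribute D.
By R29 (it has attribute D): it receives IV fluids.
By R13 (it receives IV fluids, it meets criterion U): it has attribute W.
By R10 (it has attribute W, it is classified as T, it is classified as L1): it is flagged urgent.
By R11 (it is flagged urgent): it is discharged.

Yes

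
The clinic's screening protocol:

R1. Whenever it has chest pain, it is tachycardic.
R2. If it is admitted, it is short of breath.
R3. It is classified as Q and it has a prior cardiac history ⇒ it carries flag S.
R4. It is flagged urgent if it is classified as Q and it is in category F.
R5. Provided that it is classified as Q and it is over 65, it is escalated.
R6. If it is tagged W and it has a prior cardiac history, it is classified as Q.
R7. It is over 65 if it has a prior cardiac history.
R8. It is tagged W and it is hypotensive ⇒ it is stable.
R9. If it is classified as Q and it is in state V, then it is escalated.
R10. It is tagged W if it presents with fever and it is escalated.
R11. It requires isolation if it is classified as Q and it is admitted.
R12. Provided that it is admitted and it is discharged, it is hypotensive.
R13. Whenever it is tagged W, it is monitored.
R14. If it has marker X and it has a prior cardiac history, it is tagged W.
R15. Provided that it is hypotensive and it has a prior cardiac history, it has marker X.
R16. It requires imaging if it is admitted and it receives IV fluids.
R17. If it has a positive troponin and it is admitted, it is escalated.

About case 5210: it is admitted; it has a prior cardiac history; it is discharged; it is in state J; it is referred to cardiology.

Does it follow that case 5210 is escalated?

By R7 (it has a prior cardiac history): it is over 65.
By R12 (it is admitted, it is discharged): it is hypotensive.
By R15 (it is hypotensive, it has a prior cardiac history): it has marker X.
By R14 (it has marker X, it has a prior cardiac history): it is tagged W.
By R6 (it is tagged W, it has a prior cardiac history): it is classified as Q.
By R5 (it is classified as Q, it is over 65): it is escalated.

Yes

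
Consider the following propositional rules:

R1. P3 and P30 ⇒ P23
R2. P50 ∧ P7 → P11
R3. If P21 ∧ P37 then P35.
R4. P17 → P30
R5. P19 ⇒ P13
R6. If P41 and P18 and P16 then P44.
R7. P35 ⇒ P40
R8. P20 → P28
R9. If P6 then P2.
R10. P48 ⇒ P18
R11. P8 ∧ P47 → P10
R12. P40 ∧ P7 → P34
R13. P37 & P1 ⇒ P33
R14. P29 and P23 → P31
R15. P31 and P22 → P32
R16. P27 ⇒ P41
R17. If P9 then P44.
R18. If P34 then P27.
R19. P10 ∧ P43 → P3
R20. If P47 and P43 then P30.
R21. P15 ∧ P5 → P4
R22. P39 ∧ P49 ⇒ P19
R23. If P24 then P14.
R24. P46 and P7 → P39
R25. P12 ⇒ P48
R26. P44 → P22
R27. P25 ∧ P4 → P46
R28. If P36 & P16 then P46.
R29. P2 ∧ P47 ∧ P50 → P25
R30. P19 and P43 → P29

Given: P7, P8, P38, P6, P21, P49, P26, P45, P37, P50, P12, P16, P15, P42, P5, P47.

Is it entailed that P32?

No

Forward chaining from the given facts derives: P11, P35, P40, P2, P10, P34, P27, P4, P48, P25, P18, P41, P46, P44, P39, P22, P19, P13.
The only rule concluding P32 is R15, which needs P31; that is never established.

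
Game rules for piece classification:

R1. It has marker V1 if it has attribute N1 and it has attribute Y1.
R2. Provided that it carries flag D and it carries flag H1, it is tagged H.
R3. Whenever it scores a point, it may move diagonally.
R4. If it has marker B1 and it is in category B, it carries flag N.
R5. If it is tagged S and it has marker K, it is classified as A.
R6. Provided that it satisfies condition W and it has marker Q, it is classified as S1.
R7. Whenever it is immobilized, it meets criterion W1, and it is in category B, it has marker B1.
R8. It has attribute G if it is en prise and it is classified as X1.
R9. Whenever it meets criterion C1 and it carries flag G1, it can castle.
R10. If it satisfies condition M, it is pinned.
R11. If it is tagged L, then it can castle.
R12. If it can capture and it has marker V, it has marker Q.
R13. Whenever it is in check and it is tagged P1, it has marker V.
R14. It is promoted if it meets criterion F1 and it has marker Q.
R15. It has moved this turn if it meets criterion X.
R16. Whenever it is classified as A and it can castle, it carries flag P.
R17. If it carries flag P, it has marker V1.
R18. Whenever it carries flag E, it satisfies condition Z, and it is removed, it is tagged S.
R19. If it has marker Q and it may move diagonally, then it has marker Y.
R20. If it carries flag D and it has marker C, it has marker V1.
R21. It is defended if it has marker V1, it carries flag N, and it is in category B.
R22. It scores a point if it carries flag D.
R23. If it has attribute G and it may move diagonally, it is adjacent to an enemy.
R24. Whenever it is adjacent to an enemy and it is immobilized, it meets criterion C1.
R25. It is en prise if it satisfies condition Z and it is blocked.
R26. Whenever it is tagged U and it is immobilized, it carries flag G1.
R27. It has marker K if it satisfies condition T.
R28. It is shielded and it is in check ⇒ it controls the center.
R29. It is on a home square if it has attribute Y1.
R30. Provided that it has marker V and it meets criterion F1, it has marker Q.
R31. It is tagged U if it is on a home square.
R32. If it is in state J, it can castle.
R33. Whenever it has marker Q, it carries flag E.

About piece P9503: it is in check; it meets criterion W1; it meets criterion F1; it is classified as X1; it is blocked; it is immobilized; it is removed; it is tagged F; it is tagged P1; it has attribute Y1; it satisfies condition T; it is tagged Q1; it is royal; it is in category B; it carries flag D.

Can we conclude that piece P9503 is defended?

Forward chaining from the given facts derives: has marker B1, has marker V, scores a point, has marker K, is on a home square, has marker Q, is tagged U, carries flag E, may move diagonally, carries flag N, is promoted, has marker Y, carries flag G1.
The only rule concluding "it is defended" is R21, which needs "it has marker V1"; that is never established.

No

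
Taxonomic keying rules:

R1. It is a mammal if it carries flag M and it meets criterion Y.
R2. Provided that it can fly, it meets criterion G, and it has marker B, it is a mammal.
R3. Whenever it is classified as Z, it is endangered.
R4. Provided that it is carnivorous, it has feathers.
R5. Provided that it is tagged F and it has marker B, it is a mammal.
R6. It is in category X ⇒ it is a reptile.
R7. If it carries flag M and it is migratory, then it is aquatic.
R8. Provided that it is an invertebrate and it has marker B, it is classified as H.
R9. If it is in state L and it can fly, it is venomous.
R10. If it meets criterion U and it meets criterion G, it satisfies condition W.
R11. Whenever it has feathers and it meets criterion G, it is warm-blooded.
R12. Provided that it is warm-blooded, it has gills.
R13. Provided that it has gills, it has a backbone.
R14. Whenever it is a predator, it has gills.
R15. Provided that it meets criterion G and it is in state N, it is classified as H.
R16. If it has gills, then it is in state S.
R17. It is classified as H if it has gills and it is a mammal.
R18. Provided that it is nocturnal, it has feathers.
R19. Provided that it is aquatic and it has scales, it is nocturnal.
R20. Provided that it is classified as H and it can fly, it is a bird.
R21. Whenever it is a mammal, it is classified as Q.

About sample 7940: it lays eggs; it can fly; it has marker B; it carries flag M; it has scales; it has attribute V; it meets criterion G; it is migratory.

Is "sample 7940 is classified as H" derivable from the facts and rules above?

Yes

By R2 (it can fly, it meets criterion G, it has marker B): it is a mammal.
By R7 (it carries flag M, it is migratory): it is aquatic.
By R19 (it is aquatic, it has scales): it is nocturnal.
By R18 (it is nocturnal): it has feathers.
By R11 (it has feathers, it meets criterion G): it is warm-blooded.
By R12 (it is warm-blooded): it has gills.
By R17 (it has gills, it is a mammal): it is classified as H.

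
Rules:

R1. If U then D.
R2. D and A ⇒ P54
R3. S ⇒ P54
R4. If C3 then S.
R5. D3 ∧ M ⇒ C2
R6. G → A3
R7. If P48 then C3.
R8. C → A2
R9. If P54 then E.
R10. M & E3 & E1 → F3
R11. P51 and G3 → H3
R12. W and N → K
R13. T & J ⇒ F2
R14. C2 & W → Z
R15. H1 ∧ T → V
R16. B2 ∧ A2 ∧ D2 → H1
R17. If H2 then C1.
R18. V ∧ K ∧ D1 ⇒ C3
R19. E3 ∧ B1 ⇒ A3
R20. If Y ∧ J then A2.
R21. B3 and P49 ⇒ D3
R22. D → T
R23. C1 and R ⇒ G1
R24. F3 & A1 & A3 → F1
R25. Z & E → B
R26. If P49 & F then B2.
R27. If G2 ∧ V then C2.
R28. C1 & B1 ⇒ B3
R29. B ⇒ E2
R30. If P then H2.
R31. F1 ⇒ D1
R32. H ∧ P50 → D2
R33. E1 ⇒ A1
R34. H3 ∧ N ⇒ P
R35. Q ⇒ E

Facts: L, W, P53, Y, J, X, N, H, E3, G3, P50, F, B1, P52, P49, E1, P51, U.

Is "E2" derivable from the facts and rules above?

No

Forward chaining from the given facts derives: D, H3, K, A3, A2, T, B2, D2, A1, P, F2, H1, H2, V, C1, B3, D3.
The only rule concluding E2 is R29, which needs B; that is never established.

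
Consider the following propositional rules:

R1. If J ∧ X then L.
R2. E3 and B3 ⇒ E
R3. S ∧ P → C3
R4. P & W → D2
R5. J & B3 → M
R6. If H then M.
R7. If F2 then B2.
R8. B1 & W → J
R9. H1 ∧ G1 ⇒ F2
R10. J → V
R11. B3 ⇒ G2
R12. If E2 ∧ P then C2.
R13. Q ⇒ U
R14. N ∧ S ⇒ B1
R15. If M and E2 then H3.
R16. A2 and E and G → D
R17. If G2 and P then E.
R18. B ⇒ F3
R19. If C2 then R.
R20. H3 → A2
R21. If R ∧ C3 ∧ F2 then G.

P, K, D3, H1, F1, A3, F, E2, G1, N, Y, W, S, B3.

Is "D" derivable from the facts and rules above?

C3  (by R3: S, P)
F2  (by R9: H1, G1)
G2  (by R11: B3)
C2  (by R12: E2, P)
B1  (by R14: N, S)
E  (by R17: G2, P)
R  (by R19: C2)
G  (by R21: R, C3, F2)
J  (by R8: B1, W)
M  (by R5: J, B3)
H3  (by R15: M, E2)
A2  (by R20: H3)
D  (by R16: A2, E, G)

Yes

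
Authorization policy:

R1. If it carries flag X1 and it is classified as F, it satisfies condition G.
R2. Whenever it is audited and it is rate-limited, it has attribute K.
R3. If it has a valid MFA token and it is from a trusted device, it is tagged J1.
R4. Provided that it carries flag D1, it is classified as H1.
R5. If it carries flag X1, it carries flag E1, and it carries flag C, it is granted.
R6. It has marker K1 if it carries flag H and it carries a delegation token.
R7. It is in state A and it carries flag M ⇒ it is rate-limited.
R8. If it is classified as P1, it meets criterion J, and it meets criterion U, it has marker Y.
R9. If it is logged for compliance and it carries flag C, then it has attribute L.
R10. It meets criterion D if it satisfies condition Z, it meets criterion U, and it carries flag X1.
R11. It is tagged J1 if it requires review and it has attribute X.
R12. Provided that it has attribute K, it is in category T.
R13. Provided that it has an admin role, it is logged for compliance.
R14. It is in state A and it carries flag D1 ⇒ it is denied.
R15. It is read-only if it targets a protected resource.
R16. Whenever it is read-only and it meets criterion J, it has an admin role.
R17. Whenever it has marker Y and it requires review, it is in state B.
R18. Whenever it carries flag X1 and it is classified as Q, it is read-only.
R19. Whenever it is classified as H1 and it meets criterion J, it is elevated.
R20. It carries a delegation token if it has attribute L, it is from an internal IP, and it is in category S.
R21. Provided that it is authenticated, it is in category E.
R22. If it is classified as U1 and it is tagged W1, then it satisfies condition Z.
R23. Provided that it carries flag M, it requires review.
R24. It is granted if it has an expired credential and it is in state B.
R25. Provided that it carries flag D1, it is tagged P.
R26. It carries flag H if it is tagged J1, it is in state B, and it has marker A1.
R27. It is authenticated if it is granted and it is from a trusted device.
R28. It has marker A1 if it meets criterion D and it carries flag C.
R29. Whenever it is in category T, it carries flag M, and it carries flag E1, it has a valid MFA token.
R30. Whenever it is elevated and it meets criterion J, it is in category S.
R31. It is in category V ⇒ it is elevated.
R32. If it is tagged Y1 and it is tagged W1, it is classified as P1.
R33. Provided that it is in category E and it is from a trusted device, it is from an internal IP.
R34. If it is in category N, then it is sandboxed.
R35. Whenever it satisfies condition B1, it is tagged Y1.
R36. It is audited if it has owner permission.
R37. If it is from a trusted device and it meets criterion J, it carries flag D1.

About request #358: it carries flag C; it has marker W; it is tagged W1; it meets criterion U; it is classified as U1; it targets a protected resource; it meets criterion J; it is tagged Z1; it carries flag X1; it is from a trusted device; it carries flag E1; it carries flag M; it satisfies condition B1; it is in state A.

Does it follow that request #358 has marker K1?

Forward chaining from the given facts derives: is granted, is rate-limited, is read-only, has an admin role, satisfies condition Z, requires review, is authenticated, is tagged Y1, carries flag D1, is classified as H1, meets criterion D, is logged for compliance, is denied, is elevated, is in category E, is tagged P, has marker A1, is in category S, is classified as P1, is from an internal IP, has marker Y, has attribute L, is in state B, carries a delegation token.
The only rule concluding "it has marker K1" is R6, which needs "it carries flag H"; that is never established.

No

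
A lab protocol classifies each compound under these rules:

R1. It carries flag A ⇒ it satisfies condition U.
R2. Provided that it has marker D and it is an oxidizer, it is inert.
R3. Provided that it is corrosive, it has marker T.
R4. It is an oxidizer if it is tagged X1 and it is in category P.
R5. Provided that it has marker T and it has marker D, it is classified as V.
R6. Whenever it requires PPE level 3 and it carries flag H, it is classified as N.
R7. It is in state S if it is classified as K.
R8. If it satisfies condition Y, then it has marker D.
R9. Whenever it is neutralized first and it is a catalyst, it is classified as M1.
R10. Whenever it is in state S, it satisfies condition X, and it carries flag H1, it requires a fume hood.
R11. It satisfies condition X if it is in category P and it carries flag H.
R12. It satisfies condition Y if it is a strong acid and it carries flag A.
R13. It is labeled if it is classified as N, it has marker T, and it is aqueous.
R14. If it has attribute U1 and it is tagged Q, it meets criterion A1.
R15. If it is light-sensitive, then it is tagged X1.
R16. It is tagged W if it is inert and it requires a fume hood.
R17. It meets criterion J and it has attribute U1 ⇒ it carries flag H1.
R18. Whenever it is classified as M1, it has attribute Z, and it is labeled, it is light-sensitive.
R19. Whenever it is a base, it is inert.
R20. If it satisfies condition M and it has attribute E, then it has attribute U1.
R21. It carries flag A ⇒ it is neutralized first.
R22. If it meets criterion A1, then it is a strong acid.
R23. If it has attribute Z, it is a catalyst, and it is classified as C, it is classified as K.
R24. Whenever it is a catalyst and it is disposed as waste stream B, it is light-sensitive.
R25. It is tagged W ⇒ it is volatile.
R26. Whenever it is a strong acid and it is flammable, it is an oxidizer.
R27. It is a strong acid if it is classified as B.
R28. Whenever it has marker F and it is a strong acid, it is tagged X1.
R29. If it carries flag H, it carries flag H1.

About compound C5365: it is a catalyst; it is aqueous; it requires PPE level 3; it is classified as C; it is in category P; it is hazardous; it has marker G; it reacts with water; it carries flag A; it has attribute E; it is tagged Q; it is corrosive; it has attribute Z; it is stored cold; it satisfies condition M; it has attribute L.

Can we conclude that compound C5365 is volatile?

Forward chaining from the given facts derives: satisfies condition U, has marker T, has attribute U1, is neutralized first, is classified as K, is in state S, is classified as M1, meets criterion A1, is a strong acid, satisfies condition Y, has marker D, is classified as V.
The only rule concluding "it is volatile" is R25, which needs "it is tagged W"; that is never established.

No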